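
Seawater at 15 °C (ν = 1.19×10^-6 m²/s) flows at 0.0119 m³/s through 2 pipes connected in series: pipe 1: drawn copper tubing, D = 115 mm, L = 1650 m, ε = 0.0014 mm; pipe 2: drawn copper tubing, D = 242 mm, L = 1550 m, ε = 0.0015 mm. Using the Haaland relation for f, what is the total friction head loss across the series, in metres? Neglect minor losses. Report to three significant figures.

H ≈ 17.2 m

Pipe 1: V = 1.146 m/s, Re = 1.11×10^5, ε/D = 1.22×10^-5, f = 0.01750, h_1 = f(L/D)V²/2g = 16.80 m
Pipe 2: V = 0.2587 m/s, Re = 5.26×10^4, ε/D = 6.20×10^-6, f = 0.02049, h_2 = f(L/D)V²/2g = 0.4478 m
Series → Q common, losses add: H = Σh = 17.24 m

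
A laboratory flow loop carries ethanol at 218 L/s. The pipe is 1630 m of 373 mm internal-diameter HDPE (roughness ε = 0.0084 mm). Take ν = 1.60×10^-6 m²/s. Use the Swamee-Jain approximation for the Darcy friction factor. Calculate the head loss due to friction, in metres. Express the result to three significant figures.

V = 4Q/(πD²) = 4·0.218/(π·0.373²) = 1.995 m/s
Re = VD/ν = 1.995·0.373/1.60×10^-6 = 4.65×10^5 → turbulent
ε/D = 0.0084/373 = 2.25×10^-5
Swamee-Jain: f = 0.01360
h_f = f(L/D)V²/(2g) = 0.01360·(1630/0.373)·1.995²/(2·9.81) = 12.06 m

h_f ≈ 12.1 m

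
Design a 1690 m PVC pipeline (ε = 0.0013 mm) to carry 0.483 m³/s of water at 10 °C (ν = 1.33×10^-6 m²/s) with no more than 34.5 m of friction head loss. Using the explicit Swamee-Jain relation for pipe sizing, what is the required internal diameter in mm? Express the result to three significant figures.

Swamee-Jain (Type III): D = 0.66·[ε^1.25·(LQ²/(gh_f))^4.75 + ν·Q^9.4·(L/(gh_f))^5.2]^0.04
LQ²/(gh_f) = 1.165; L/(gh_f) = 4.993
Term 1 = ε^1.25·(…)^4.75 = 9.06×10^-8; Term 2 = ν·Q^9.4·(…)^5.2 = 6.09×10^-6
D = 0.66·(9.06×10^-8 + 6.09×10^-6)^0.04 = 0.4085 m = 408 mm
Check: V = 3.69 m/s, Re = 1.13×10^6, f = 0.01146, h_f = 32.8 m ≈ 34.5 m ✓

D ≈ 408 mm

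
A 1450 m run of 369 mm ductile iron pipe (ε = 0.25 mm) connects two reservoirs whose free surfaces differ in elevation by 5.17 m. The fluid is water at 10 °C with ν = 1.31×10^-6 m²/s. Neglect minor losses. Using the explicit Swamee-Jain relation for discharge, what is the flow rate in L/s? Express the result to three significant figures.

Q ≈ 124 L/s

Swamee-Jain (Type II): Q = -0.965·√(gD⁵h_f/L)·ln[ε/(3.7D) + √(3.17ν²L/(gD³h_f))]
√(gD⁵h_f/L) = √(9.81·0.369⁵·5.17/1450) = 0.01547
ε/(3.7D) = 1.83×10^-4; √(3.17ν²L/(gD³h_f)) = 5.56×10^-5
Q = -0.965·0.01547·ln(2.387×10^-4) = 0.1245 m³/s
Check: V = 1.16 m/s, Re = 3.28×10^5, f = 0.01918, h_f = 5.21 m ≈ 5.17 m ✓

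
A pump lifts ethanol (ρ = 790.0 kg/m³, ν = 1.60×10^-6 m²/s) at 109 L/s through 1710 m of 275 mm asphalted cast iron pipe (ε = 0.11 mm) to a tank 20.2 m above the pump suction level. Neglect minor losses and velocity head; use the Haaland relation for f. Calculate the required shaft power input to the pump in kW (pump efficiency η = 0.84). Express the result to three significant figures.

V = 4Q/(πD²) = 1.835 m/s; Re = 3.15×10^5; ε/D = 4.00×10^-4; f = 0.01740
h_f = f(L/D)V²/2g = 18.57 m
Total head H = z + h_f = 20.2 + 18.57 = 38.77 m
P_hyd = ρgQH = 790.0·9.81·0.109·38.77 = 32.75 kW
P_shaft = P_hyd/η = 32.75/0.84 = 38.99 kW

P_shaft ≈ 39.0 kW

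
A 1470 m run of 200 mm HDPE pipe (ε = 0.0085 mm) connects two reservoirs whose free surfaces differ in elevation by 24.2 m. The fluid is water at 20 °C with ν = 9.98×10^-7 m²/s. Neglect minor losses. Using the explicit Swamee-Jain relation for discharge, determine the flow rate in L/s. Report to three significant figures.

Swamee-Jain (Type II): Q = -0.965·√(gD⁵h_f/L)·ln[ε/(3.7D) + √(3.17ν²L/(gD³h_f))]
√(gD⁵h_f/L) = √(9.81·0.200⁵·24.2/1470) = 0.007189
ε/(3.7D) = 1.15×10^-5; √(3.17ν²L/(gD³h_f)) = 4.94×10^-5
Q = -0.965·0.007189·ln(6.092×10^-5) = 0.06733 m³/s
Check: V = 2.14 m/s, Re = 4.30×10^5, f = 0.01404, h_f = 24.2 m ≈ 24.2 m ✓

Q ≈ 67.3 L/s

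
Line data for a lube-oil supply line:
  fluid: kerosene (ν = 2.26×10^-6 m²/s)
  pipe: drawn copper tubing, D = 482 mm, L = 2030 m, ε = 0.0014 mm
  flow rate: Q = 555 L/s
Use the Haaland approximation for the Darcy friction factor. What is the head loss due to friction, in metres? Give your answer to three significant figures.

h_f ≈ 24.9 m

V = 4Q/(πD²) = 4·0.555/(π·0.482²) = 3.042 m/s
Re = VD/ν = 3.042·0.482/2.26×10^-6 = 6.49×10^5 → turbulent
ε/D = 0.0014/482 = 2.90×10^-6
Haaland: f = 0.01251
h_f = f(L/D)V²/(2g) = 0.01251·(2030/0.482)·3.042²/(2·9.81) = 24.85 m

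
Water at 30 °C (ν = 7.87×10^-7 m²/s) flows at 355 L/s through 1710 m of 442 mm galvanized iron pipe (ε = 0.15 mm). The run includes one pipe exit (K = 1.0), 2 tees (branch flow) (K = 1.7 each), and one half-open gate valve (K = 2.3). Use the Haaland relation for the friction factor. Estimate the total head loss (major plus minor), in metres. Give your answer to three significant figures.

H_L ≈ 18.5 m

V = 4Q/(πD²) = 2.314 m/s; V²/2g = 0.2728 m
Re = 1.30×10^6, ε/D = 3.39×10^-4 → f = 0.01582 (Haaland)
Major: h_f = f(L/D)·V²/2g = 0.01582·3869·0.2728 = 16.70 m
Minor: ΣK = 6.70; h_m = ΣK·V²/2g = 1.828 m
Total H_L = 16.70 + 1.828 = 18.53 m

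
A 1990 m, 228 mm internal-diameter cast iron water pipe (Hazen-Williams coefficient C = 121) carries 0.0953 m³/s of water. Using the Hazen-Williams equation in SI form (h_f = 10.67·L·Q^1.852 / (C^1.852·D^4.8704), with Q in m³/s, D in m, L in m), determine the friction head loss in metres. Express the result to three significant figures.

h_f = 10.67·1990·0.0953^1.852 / (121^1.852·0.228^4.8704) = 50.83 m

h_f ≈ 50.8 m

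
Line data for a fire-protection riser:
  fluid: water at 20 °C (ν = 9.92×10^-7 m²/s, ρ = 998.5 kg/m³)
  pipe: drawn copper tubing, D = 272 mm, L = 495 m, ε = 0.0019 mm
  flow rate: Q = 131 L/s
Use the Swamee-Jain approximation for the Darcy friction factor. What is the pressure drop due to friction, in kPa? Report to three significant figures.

V = 4Q/(πD²) = 4·0.131/(π·0.272²) = 2.254 m/s
Re = VD/ν = 2.254·0.272/9.92×10^-7 = 6.18×10^5 → turbulent
ε/D = 0.0019/272 = 6.99×10^-6
Swamee-Jain: f = 0.01274
h_f = f(L/D)V²/(2g) = 0.01274·(495/0.272)·2.254²/(2·9.81) = 6.005 m
Δp = ρg·h_f = 998.5·9.81·6.005 = 58.82 kPa

Δp ≈ 58.8 kPa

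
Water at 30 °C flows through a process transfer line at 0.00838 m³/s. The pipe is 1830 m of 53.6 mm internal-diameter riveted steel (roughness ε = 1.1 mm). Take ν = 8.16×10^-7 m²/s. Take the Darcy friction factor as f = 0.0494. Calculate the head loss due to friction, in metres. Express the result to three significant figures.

V = 4Q/(πD²) = 4·0.00838/(π·0.0536²) = 3.714 m/s
h_f = f(L/D)V²/(2g) = 0.04940·(1830/0.0536)·3.714²/(2·9.81) = 1186 m

h_f ≈ 1190 m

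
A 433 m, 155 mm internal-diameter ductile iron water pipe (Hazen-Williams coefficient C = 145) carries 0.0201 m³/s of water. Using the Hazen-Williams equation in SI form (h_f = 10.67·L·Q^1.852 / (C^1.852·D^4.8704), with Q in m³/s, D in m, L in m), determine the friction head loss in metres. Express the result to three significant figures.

h_f ≈ 2.90 m

h_f = 10.67·433·0.0201^1.852 / (145^1.852·0.155^4.8704) = 2.902 m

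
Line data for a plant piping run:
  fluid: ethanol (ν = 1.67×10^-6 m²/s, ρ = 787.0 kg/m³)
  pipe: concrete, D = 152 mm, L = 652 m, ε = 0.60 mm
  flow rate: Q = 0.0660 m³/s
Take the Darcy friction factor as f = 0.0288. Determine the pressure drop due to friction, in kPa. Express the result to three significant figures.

Δp ≈ 643 kPa

V = 4Q/(πD²) = 4·0.0660/(π·0.152²) = 3.637 m/s
h_f = f(L/D)V²/(2g) = 0.02880·(652/0.152)·3.637²/(2·9.81) = 83.30 m
Δp = ρg·h_f = 787.0·9.81·83.30 = 643.1 kPa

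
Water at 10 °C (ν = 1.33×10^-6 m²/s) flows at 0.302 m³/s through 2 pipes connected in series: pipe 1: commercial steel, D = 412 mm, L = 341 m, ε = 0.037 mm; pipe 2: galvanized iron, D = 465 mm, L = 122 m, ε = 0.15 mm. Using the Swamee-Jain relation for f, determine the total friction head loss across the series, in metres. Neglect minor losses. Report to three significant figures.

H ≈ 3.68 m

Pipe 1: V = 2.265 m/s, Re = 7.02×10^5, ε/D = 8.98×10^-5, f = 0.01381, h_1 = f(L/D)V²/2g = 2.990 m
Pipe 2: V = 1.778 m/s, Re = 6.22×10^5, ε/D = 3.23×10^-4, f = 0.01633, h_2 = f(L/D)V²/2g = 0.6905 m
Series → Q common, losses add: H = Σh = 3.681 m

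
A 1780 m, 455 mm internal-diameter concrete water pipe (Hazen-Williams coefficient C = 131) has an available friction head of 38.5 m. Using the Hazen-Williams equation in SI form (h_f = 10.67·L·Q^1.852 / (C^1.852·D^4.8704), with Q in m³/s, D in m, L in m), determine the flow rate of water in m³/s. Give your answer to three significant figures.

Rearranging: Q = [h_f·C^1.852·D^4.8704 / (10.67·L)]^(1/1.852)
Q = [38.5·131^1.852·0.455^4.8704 / (10.67·1780)]^0.540 = 0.5804 m³/s

Q ≈ 0.580 m³/s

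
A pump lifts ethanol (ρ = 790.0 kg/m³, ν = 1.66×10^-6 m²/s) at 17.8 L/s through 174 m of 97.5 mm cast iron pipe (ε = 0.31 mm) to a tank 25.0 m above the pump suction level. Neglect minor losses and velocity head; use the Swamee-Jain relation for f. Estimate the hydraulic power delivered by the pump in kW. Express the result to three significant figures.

V = 4Q/(πD²) = 2.384 m/s; Re = 1.40×10^5; ε/D = 0.00318; f = 0.02772
h_f = f(L/D)V²/2g = 14.33 m
Total head H = z + h_f = 25.0 + 14.33 = 39.33 m
P_hyd = ρgQH = 790.0·9.81·0.0178·39.33 = 5.426 kW

P_hyd ≈ 5.43 kW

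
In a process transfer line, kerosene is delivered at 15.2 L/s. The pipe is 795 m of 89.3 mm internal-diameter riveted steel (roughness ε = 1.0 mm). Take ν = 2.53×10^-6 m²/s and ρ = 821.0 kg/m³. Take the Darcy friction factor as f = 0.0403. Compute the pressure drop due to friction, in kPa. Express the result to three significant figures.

V = 4Q/(πD²) = 4·0.0152/(π·0.0893²) = 2.427 m/s
h_f = f(L/D)V²/(2g) = 0.04030·(795/0.0893)·2.427²/(2·9.81) = 107.7 m
Δp = ρg·h_f = 821.0·9.81·107.7 = 867.4 kPa

Δp ≈ 867 kPa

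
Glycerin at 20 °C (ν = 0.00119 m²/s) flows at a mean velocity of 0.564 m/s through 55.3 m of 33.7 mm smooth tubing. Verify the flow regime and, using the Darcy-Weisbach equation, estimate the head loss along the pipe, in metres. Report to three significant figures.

h_f ≈ 107 m

Re = VD/ν = 0.564·0.03370/0.00119 = 16.0 → laminar (Re < 2300)
f = 64/Re = 4.007
h_f = f(L/D)V²/(2g) = 4.007·(55.3/0.03370)·0.564²/(2·9.81) = 106.6 m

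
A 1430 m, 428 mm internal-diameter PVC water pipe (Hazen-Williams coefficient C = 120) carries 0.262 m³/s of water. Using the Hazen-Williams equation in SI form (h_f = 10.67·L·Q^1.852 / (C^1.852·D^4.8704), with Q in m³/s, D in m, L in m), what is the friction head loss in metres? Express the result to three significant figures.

h_f ≈ 11.2 m

h_f = 10.67·1430·0.262^1.852 / (120^1.852·0.428^4.8704) = 11.23 m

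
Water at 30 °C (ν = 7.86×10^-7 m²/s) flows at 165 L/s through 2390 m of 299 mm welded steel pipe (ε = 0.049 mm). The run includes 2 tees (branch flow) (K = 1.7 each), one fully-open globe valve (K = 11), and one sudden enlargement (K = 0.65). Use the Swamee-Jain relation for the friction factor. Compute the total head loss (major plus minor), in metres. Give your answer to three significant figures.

H_L ≈ 36.8 m

V = 4Q/(πD²) = 2.350 m/s; V²/2g = 0.2815 m
Re = 8.94×10^5, ε/D = 1.64×10^-4 → f = 0.01446 (Swamee-Jain)
Major: h_f = f(L/D)·V²/2g = 0.01446·7993·0.2815 = 32.54 m
Minor: ΣK = 15.1; h_m = ΣK·V²/2g = 4.236 m
Total H_L = 32.54 + 4.236 = 36.77 m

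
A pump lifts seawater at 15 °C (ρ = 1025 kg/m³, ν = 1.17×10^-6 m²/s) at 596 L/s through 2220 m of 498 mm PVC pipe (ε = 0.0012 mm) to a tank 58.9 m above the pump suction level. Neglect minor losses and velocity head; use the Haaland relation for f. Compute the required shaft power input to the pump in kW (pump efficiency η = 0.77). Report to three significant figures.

P_shaft ≈ 643 kW

V = 4Q/(πD²) = 3.060 m/s; Re = 1.30×10^6; ε/D = 2.41×10^-6; f = 0.01113
h_f = f(L/D)V²/2g = 23.69 m
Total head H = z + h_f = 58.9 + 23.69 = 82.59 m
P_hyd = ρgQH = 1025·9.81·0.596·82.59 = 494.9 kW
P_shaft = P_hyd/η = 494.9/0.77 = 642.8 kW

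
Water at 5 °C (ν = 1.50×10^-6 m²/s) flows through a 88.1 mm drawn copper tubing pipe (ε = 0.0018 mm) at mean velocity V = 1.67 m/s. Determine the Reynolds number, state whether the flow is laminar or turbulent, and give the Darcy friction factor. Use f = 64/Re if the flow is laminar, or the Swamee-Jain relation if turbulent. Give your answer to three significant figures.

Re ≈ 9.81×10^4; turbulent; f ≈ 0.0181

Re = VD/ν = 1.670·0.0881/1.50×10^-6 = 9.81×10^4
Re > 4000 → turbulent; ε/D = 2.04×10^-5
Swamee-Jain: f = 0.01806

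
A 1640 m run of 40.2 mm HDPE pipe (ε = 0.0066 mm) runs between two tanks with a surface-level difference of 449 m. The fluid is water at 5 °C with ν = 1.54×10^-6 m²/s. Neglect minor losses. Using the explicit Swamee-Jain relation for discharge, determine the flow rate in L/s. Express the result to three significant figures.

Swamee-Jain (Type II): Q = -0.965·√(gD⁵h_f/L)·ln[ε/(3.7D) + √(3.17ν²L/(gD³h_f))]
√(gD⁵h_f/L) = √(9.81·0.0402⁵·449/1640) = 5.310×10^-4
ε/(3.7D) = 4.44×10^-5; √(3.17ν²L/(gD³h_f)) = 2.08×10^-4
Q = -0.965·5.310×10^-4·ln(2.519×10^-4) = 0.004246 m³/s
Check: V = 3.35 m/s, Re = 8.73×10^4, f = 0.01926, h_f = 448 m ≈ 449 m ✓

Q ≈ 4.25 L/s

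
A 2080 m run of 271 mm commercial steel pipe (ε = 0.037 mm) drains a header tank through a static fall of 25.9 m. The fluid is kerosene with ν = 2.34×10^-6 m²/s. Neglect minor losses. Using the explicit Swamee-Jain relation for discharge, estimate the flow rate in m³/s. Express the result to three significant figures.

Swamee-Jain (Type II): Q = -0.965·√(gD⁵h_f/L)·ln[ε/(3.7D) + √(3.17ν²L/(gD³h_f))]
√(gD⁵h_f/L) = √(9.81·0.271⁵·25.9/2080) = 0.01336
ε/(3.7D) = 3.69×10^-5; √(3.17ν²L/(gD³h_f)) = 8.45×10^-5
Q = -0.965·0.01336·ln(1.214×10^-4) = 0.1163 m³/s
Check: V = 2.02 m/s, Re = 2.33×10^5, f = 0.01631, h_f = 25.9 m ≈ 25.9 m ✓

Q ≈ 0.116 m³/s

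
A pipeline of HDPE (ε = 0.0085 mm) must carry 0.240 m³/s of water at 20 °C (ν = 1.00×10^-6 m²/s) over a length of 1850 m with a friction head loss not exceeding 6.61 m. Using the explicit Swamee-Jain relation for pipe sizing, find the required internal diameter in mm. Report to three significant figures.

Swamee-Jain (Type III): D = 0.66·[ε^1.25·(LQ²/(gh_f))^4.75 + ν·Q^9.4·(L/(gh_f))^5.2]^0.04
LQ²/(gh_f) = 1.643; L/(gh_f) = 28.53
Term 1 = ε^1.25·(…)^4.75 = 4.86×10^-6; Term 2 = ν·Q^9.4·(…)^5.2 = 5.52×10^-5
D = 0.66·(4.86×10^-6 + 5.52×10^-5)^0.04 = 0.4474 m = 447 mm
Check: V = 1.53 m/s, Re = 6.83×10^5, f = 0.01275, h_f = 6.26 m ≈ 6.61 m ✓

D ≈ 447 mm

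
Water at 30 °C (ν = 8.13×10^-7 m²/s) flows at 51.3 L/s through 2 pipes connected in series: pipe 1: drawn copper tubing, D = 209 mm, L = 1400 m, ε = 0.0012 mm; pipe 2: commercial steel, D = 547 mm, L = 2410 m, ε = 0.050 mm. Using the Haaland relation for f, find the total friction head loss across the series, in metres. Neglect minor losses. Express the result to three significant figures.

H ≈ 10.7 m

Pipe 1: V = 1.495 m/s, Re = 3.84×10^5, ε/D = 5.74×10^-6, f = 0.01375, h_1 = f(L/D)V²/2g = 10.50 m
Pipe 2: V = 0.2183 m/s, Re = 1.47×10^5, ε/D = 9.14×10^-5, f = 0.01699, h_2 = f(L/D)V²/2g = 0.1818 m
Series → Q common, losses add: H = Σh = 10.68 m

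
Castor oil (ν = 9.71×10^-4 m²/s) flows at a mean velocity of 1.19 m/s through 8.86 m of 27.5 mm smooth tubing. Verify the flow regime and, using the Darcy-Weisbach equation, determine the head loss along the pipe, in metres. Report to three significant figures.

h_f ≈ 44.2 m

Re = VD/ν = 1.19·0.02750/9.71×10^-4 = 33.7 → laminar (Re < 2300)
f = 64/Re = 1.899
h_f = f(L/D)V²/(2g) = 1.899·(8.86/0.02750)·1.19²/(2·9.81) = 44.16 m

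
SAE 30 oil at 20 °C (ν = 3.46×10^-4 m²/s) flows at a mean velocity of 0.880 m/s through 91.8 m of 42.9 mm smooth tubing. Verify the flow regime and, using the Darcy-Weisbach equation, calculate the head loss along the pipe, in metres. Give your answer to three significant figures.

h_f ≈ 49.5 m

Re = VD/ν = 0.880·0.04290/3.46×10^-4 = 109 → laminar (Re < 2300)
f = 64/Re = 0.5866
h_f = f(L/D)V²/(2g) = 0.5866·(91.8/0.04290)·0.880²/(2·9.81) = 49.54 m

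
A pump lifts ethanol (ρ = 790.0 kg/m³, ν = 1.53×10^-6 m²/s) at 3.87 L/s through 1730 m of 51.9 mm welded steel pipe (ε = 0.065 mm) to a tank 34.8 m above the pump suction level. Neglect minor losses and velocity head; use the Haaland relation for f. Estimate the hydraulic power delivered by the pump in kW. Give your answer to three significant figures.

P_hyd ≈ 5.11 kW

V = 4Q/(πD²) = 1.829 m/s; Re = 6.21×10^4; ε/D = 0.00125; f = 0.02383
h_f = f(L/D)V²/2g = 135.5 m
Total head H = z + h_f = 34.8 + 135.5 = 170.3 m
P_hyd = ρgQH = 790.0·9.81·0.00387·170.3 = 5.107 kW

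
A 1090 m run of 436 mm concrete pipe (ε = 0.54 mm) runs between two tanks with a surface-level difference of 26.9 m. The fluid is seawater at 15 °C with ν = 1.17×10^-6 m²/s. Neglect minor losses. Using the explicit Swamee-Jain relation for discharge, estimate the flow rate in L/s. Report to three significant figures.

Swamee-Jain (Type II): Q = -0.965·√(gD⁵h_f/L)·ln[ε/(3.7D) + √(3.17ν²L/(gD³h_f))]
√(gD⁵h_f/L) = √(9.81·0.436⁵·26.9/1090) = 0.06176
ε/(3.7D) = 3.35×10^-4; √(3.17ν²L/(gD³h_f)) = 1.47×10^-5
Q = -0.965·0.06176·ln(3.494×10^-4) = 0.4744 m³/s
Check: V = 3.18 m/s, Re = 1.18×10^6, f = 0.02100, h_f = 27.0 m ≈ 26.9 m ✓

Q ≈ 474 L/s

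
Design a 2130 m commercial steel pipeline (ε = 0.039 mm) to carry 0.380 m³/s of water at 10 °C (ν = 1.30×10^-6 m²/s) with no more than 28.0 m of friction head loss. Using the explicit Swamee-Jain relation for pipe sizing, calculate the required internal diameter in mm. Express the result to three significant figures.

D ≈ 419 mm

Swamee-Jain (Type III): D = 0.66·[ε^1.25·(LQ²/(gh_f))^4.75 + ν·Q^9.4·(L/(gh_f))^5.2]^0.04
LQ²/(gh_f) = 1.120; L/(gh_f) = 7.754
Term 1 = ε^1.25·(…)^4.75 = 5.27×10^-6; Term 2 = ν·Q^9.4·(…)^5.2 = 6.16×10^-6
D = 0.66·(5.27×10^-6 + 6.16×10^-6)^0.04 = 0.4187 m = 419 mm
Check: V = 2.76 m/s, Re = 8.89×10^5, f = 0.01355, h_f = 26.8 m ≈ 28.0 m ✓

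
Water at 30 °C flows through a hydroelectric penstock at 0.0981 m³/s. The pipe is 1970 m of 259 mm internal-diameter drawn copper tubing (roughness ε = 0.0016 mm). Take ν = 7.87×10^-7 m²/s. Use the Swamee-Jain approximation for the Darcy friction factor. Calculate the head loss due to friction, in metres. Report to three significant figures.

V = 4Q/(πD²) = 4·0.0981/(π·0.259²) = 1.862 m/s
Re = VD/ν = 1.862·0.259/7.87×10^-7 = 6.13×10^5 → turbulent
ε/D = 0.0016/259 = 6.18×10^-6
Swamee-Jain: f = 0.01274
h_f = f(L/D)V²/(2g) = 0.01274·(1970/0.259)·1.862²/(2·9.81) = 17.12 m

h_f ≈ 17.1 m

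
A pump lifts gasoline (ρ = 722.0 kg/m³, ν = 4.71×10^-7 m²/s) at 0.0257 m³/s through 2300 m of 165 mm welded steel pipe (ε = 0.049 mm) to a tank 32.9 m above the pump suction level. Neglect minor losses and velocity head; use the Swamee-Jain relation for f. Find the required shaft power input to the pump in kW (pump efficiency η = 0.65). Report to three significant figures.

P_shaft ≈ 14.0 kW

V = 4Q/(πD²) = 1.202 m/s; Re = 4.21×10^5; ε/D = 2.97×10^-4; f = 0.01656
h_f = f(L/D)V²/2g = 16.99 m
Total head H = z + h_f = 32.9 + 16.99 = 49.89 m
P_hyd = ρgQH = 722.0·9.81·0.0257·49.89 = 9.082 kW
P_shaft = P_hyd/η = 9.082/0.65 = 13.97 kW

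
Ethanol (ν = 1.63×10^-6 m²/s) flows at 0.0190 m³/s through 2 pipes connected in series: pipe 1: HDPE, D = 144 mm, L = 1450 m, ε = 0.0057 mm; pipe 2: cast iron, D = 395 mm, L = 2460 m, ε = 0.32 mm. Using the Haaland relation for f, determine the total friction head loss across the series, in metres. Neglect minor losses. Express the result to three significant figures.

Pipe 1: V = 1.167 m/s, Re = 1.03×10^5, ε/D = 3.96×10^-5, f = 0.01788, h_1 = f(L/D)V²/2g = 12.49 m
Pipe 2: V = 0.1550 m/s, Re = 3.76×10^4, ε/D = 8.10×10^-4, f = 0.02424, h_2 = f(L/D)V²/2g = 0.1850 m
Series → Q common, losses add: H = Σh = 12.67 m

H ≈ 12.7 m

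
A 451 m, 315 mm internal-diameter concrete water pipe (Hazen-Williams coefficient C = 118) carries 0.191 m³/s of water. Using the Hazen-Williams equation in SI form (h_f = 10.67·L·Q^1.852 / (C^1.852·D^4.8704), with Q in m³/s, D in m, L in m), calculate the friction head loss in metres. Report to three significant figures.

h_f = 10.67·451·0.191^1.852 / (118^1.852·0.315^4.8704) = 9.060 m

h_f ≈ 9.06 m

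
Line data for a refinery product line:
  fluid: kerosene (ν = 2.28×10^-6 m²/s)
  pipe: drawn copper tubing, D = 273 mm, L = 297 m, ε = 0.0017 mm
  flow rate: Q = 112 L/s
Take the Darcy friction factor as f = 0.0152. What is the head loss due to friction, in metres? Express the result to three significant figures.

h_f ≈ 3.09 m

V = 4Q/(πD²) = 4·0.112/(π·0.273²) = 1.913 m/s
h_f = f(L/D)V²/(2g) = 0.01520·(297/0.273)·1.913²/(2·9.81) = 3.086 m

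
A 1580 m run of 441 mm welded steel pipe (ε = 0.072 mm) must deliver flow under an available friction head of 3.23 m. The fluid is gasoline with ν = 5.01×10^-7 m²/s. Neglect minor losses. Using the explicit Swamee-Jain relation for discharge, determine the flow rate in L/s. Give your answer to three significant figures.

Q ≈ 170 L/s

Swamee-Jain (Type II): Q = -0.965·√(gD⁵h_f/L)·ln[ε/(3.7D) + √(3.17ν²L/(gD³h_f))]
√(gD⁵h_f/L) = √(9.81·0.441⁵·3.23/1580) = 0.01829
ε/(3.7D) = 4.41×10^-5; √(3.17ν²L/(gD³h_f)) = 2.15×10^-5
Q = -0.965·0.01829·ln(6.563×10^-5) = 0.1700 m³/s
Check: V = 1.11 m/s, Re = 9.80×10^5, f = 0.01437, h_f = 3.25 m ≈ 3.23 m ✓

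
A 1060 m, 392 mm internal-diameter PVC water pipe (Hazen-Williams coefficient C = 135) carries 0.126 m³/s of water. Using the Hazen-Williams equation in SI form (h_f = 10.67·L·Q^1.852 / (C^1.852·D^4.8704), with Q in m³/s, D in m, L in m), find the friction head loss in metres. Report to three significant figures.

h_f = 10.67·1060·0.126^1.852 / (135^1.852·0.392^4.8704) = 2.648 m

h_f ≈ 2.65 m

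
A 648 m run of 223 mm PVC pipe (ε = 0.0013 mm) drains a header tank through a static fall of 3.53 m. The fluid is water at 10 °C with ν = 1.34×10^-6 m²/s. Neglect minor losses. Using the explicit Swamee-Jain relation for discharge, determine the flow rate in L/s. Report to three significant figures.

Swamee-Jain (Type II): Q = -0.965·√(gD⁵h_f/L)·ln[ε/(3.7D) + √(3.17ν²L/(gD³h_f))]
√(gD⁵h_f/L) = √(9.81·0.223⁵·3.53/648) = 0.005429
ε/(3.7D) = 1.58×10^-6; √(3.17ν²L/(gD³h_f)) = 9.80×10^-5
Q = -0.965·0.005429·ln(9.958×10^-5) = 0.04827 m³/s
Check: V = 1.24 m/s, Re = 2.06×10^5, f = 0.01550, h_f = 3.51 m ≈ 3.53 m ✓

Q ≈ 48.3 L/s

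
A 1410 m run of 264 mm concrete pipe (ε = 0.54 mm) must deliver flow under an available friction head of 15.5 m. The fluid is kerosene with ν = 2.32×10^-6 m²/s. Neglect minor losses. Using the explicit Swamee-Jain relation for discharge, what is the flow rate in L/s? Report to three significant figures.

Q ≈ 83.4 L/s

Swamee-Jain (Type II): Q = -0.965·√(gD⁵h_f/L)·ln[ε/(3.7D) + √(3.17ν²L/(gD³h_f))]
√(gD⁵h_f/L) = √(9.81·0.264⁵·15.5/1410) = 0.01176
ε/(3.7D) = 5.53×10^-4; √(3.17ν²L/(gD³h_f)) = 9.27×10^-5
Q = -0.965·0.01176·ln(6.456×10^-4) = 0.08336 m³/s
Check: V = 1.52 m/s, Re = 1.73×10^5, f = 0.02475, h_f = 15.6 m ≈ 15.5 m ✓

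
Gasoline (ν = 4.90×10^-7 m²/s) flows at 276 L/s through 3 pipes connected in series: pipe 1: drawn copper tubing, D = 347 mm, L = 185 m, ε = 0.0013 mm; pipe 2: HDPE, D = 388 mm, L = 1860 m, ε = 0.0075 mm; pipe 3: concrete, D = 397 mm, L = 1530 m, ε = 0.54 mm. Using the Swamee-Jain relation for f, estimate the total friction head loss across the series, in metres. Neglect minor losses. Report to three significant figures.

Pipe 1: V = 2.919 m/s, Re = 2.07×10^6, ε/D = 3.75×10^-6, f = 0.01046, h_1 = f(L/D)V²/2g = 2.420 m
Pipe 2: V = 2.334 m/s, Re = 1.85×10^6, ε/D = 1.93×10^-5, f = 0.01115, h_2 = f(L/D)V²/2g = 14.84 m
Pipe 3: V = 2.230 m/s, Re = 1.81×10^6, ε/D = 0.00136, f = 0.02139, h_3 = f(L/D)V²/2g = 20.88 m
Series → Q common, losses add: H = Σh = 38.14 m

H ≈ 38.1 m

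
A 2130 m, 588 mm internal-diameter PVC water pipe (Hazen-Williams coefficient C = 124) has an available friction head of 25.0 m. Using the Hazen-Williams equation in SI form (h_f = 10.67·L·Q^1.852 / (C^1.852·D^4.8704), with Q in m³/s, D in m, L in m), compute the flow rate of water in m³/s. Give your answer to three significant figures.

Q ≈ 0.775 m³/s

Rearranging: Q = [h_f·C^1.852·D^4.8704 / (10.67·L)]^(1/1.852)
Q = [25.0·124^1.852·0.588^4.8704 / (10.67·2130)]^0.540 = 0.7752 m³/s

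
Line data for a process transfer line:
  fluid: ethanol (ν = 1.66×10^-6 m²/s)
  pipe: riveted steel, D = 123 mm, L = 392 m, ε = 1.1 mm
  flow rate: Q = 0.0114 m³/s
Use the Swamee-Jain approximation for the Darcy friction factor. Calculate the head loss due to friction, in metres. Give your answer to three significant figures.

V = 4Q/(πD²) = 4·0.0114/(π·0.123²) = 0.9594 m/s
Re = VD/ν = 0.9594·0.123/1.66×10^-6 = 7.11×10^4 → turbulent
ε/D = 1.1/123 = 0.00894
Swamee-Jain: f = 0.03772
h_f = f(L/D)V²/(2g) = 0.03772·(392/0.123)·0.9594²/(2·9.81) = 5.640 m

h_f ≈ 5.64 m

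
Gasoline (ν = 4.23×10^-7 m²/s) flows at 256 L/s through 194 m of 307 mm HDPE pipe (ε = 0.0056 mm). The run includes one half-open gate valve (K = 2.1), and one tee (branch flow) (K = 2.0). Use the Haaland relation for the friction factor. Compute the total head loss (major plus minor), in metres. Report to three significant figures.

H_L ≈ 6.59 m

V = 4Q/(πD²) = 3.458 m/s; V²/2g = 0.6096 m
Re = 2.51×10^6, ε/D = 1.82×10^-5 → f = 0.01061 (Haaland)
Major: h_f = f(L/D)·V²/2g = 0.01061·631.9·0.6096 = 4.086 m
Minor: ΣK = 4.10; h_m = ΣK·V²/2g = 2.499 m
Total H_L = 4.086 + 2.499 = 6.585 m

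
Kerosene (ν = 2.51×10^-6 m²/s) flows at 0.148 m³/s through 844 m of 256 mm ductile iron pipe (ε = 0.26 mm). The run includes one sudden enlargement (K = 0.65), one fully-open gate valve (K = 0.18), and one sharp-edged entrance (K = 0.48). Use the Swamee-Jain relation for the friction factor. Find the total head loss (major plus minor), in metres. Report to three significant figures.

H_L ≈ 29.5 m

V = 4Q/(πD²) = 2.875 m/s; V²/2g = 0.4214 m
Re = 2.93×10^5, ε/D = 0.00102 → f = 0.02083 (Swamee-Jain)
Major: h_f = f(L/D)·V²/2g = 0.02083·3297·0.4214 = 28.94 m
Minor: ΣK = 1.31; h_m = ΣK·V²/2g = 0.5520 m
Total H_L = 28.94 + 0.5520 = 29.49 m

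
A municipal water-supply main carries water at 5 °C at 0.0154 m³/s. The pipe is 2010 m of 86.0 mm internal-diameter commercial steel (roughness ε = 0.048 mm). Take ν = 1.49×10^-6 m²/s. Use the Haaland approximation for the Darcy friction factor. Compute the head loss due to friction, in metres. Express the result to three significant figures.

V = 4Q/(πD²) = 4·0.0154/(π·0.0860²) = 2.651 m/s
Re = VD/ν = 2.651·0.0860/1.49×10^-6 = 1.53×10^5 → turbulent
ε/D = 0.048/86.0 = 5.58×10^-4
Haaland: f = 0.01939
h_f = f(L/D)V²/(2g) = 0.01939·(2010/0.0860)·2.651²/(2·9.81) = 162.3 m

h_f ≈ 162 m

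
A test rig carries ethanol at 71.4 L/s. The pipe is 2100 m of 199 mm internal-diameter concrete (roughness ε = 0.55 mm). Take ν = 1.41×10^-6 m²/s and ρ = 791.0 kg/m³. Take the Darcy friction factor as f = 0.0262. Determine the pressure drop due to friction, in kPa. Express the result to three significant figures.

V = 4Q/(πD²) = 4·0.0714/(π·0.199²) = 2.296 m/s
h_f = f(L/D)V²/(2g) = 0.02620·(2100/0.199)·2.296²/(2·9.81) = 74.26 m
Δp = ρg·h_f = 791.0·9.81·74.26 = 576.3 kPa

Δp ≈ 576 kPa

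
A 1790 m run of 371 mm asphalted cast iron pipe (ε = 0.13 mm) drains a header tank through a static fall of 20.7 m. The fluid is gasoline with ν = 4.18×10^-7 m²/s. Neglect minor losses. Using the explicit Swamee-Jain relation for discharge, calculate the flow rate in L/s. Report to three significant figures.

Q ≈ 250 L/s

Swamee-Jain (Type II): Q = -0.965·√(gD⁵h_f/L)·ln[ε/(3.7D) + √(3.17ν²L/(gD³h_f))]
√(gD⁵h_f/L) = √(9.81·0.371⁵·20.7/1790) = 0.02824
ε/(3.7D) = 9.47×10^-5; √(3.17ν²L/(gD³h_f)) = 9.78×10^-6
Q = -0.965·0.02824·ln(1.045×10^-4) = 0.2498 m³/s
Check: V = 2.31 m/s, Re = 2.05×10^6, f = 0.01585, h_f = 20.8 m ≈ 20.7 m ✓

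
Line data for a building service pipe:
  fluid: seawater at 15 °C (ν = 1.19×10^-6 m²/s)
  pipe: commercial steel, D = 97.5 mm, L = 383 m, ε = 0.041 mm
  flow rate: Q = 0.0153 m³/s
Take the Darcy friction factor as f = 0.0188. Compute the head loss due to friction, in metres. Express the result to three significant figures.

V = 4Q/(πD²) = 4·0.0153/(π·0.0975²) = 2.049 m/s
h_f = f(L/D)V²/(2g) = 0.01880·(383/0.0975)·2.049²/(2·9.81) = 15.81 m

h_f ≈ 15.8 m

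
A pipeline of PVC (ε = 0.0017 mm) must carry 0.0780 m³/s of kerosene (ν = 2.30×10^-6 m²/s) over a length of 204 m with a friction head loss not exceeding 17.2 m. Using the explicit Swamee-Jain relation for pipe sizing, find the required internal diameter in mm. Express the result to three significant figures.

Swamee-Jain (Type III): D = 0.66·[ε^1.25·(LQ²/(gh_f))^4.75 + ν·Q^9.4·(L/(gh_f))^5.2]^0.04
LQ²/(gh_f) = 0.007356; L/(gh_f) = 1.209
Term 1 = ε^1.25·(…)^4.75 = 4.51×10^-18; Term 2 = ν·Q^9.4·(…)^5.2 = 2.38×10^-16
D = 0.66·(4.51×10^-18 + 2.38×10^-16)^0.04 = 0.1566 m = 157 mm
Check: V = 4.05 m/s, Re = 2.76×10^5, f = 0.01473, h_f = 16.0 m ≈ 17.2 m ✓

D ≈ 157 mm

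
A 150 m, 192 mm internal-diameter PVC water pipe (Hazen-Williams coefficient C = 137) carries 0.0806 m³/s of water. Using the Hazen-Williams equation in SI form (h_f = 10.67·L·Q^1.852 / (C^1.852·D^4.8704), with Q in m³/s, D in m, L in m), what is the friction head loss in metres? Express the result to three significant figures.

h_f ≈ 5.15 m

h_f = 10.67·150·0.0806^1.852 / (137^1.852·0.192^4.8704) = 5.155 m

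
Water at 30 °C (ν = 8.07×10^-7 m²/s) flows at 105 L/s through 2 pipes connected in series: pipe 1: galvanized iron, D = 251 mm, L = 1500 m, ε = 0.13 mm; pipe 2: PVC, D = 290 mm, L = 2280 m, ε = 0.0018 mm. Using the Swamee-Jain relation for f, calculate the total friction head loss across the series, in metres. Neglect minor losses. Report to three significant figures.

H ≈ 37.3 m

Pipe 1: V = 2.122 m/s, Re = 6.60×10^5, ε/D = 5.18×10^-4, f = 0.01767, h_1 = f(L/D)V²/2g = 24.24 m
Pipe 2: V = 1.590 m/s, Re = 5.71×10^5, ε/D = 6.21×10^-6, f = 0.01289, h_2 = f(L/D)V²/2g = 13.06 m
Series → Q common, losses add: H = Σh = 37.29 m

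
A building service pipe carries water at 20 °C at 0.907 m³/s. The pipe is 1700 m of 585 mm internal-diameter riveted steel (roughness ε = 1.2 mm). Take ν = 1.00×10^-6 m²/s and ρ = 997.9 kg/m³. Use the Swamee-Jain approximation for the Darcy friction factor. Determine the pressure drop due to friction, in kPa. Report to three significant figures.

Δp ≈ 392 kPa

V = 4Q/(πD²) = 4·0.907/(π·0.585²) = 3.374 m/s
Re = VD/ν = 3.374·0.585/1.00×10^-6 = 1.97×10^6 → turbulent
ε/D = 1.2/585 = 0.00205
Swamee-Jain: f = 0.02372
h_f = f(L/D)V²/(2g) = 0.02372·(1700/0.585)·3.374²/(2·9.81) = 40.00 m
Δp = ρg·h_f = 997.9·9.81·40.00 = 391.6 kPa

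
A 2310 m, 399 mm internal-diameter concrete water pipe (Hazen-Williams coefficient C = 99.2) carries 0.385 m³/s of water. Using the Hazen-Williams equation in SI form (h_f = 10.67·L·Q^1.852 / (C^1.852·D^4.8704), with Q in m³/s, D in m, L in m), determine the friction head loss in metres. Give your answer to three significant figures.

h_f ≈ 74.1 m

h_f = 10.67·2310·0.385^1.852 / (99.2^1.852·0.399^4.8704) = 74.12 m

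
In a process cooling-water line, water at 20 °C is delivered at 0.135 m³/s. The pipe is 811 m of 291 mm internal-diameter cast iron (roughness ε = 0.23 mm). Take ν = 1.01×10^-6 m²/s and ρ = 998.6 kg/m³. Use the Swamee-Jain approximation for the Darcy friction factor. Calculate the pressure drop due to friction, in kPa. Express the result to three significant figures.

V = 4Q/(πD²) = 4·0.135/(π·0.291²) = 2.030 m/s
Re = VD/ν = 2.030·0.291/1.01×10^-6 = 5.85×10^5 → turbulent
ε/D = 0.23/291 = 7.90×10^-4
Swamee-Jain: f = 0.01928
h_f = f(L/D)V²/(2g) = 0.01928·(811/0.291)·2.030²/(2·9.81) = 11.28 m
Δp = ρg·h_f = 998.6·9.81·11.28 = 110.5 kPa

Δp ≈ 111 kPa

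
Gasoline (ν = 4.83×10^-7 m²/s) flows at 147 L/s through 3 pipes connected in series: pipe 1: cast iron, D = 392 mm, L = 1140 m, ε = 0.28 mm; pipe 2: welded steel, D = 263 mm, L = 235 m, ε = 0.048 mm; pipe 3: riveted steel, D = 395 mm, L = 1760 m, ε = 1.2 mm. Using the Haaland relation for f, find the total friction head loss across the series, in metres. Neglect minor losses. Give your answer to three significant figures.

Pipe 1: V = 1.218 m/s, Re = 9.89×10^5, ε/D = 7.14×10^-4, f = 0.01850, h_1 = f(L/D)V²/2g = 4.068 m
Pipe 2: V = 2.706 m/s, Re = 1.47×10^6, ε/D = 1.83×10^-4, f = 0.01414, h_2 = f(L/D)V²/2g = 4.714 m
Pipe 3: V = 1.200 m/s, Re = 9.81×10^5, ε/D = 0.00304, f = 0.02643, h_3 = f(L/D)V²/2g = 8.639 m
Series → Q common, losses add: H = Σh = 17.42 m

H ≈ 17.4 m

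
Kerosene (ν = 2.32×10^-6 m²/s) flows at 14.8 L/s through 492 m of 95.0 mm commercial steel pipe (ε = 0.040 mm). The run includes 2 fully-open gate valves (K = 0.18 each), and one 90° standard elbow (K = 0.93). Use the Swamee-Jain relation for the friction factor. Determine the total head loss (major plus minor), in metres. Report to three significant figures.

H_L ≈ 23.9 m

V = 4Q/(πD²) = 2.088 m/s; V²/2g = 0.2222 m
Re = 8.55×10^4, ε/D = 4.21×10^-4 → f = 0.02051 (Swamee-Jain)
Major: h_f = f(L/D)·V²/2g = 0.02051·5179·0.2222 = 23.61 m
Minor: ΣK = 1.29; h_m = ΣK·V²/2g = 0.2866 m
Total H_L = 23.61 + 0.2866 = 23.89 m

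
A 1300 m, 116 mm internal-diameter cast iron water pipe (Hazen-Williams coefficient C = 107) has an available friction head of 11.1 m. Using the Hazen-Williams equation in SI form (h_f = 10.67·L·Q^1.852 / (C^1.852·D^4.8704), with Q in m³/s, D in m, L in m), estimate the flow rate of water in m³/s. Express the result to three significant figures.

Q ≈ 0.00789 m³/s

Rearranging: Q = [h_f·C^1.852·D^4.8704 / (10.67·L)]^(1/1.852)
Q = [11.1·107^1.852·0.116^4.8704 / (10.67·1300)]^0.540 = 0.007888 m³/s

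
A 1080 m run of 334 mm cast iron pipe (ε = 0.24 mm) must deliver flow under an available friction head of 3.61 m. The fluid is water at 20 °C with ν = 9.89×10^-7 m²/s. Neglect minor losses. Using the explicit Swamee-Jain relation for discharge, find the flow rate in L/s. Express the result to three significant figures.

Q ≈ 93.7 L/s

Swamee-Jain (Type II): Q = -0.965·√(gD⁵h_f/L)·ln[ε/(3.7D) + √(3.17ν²L/(gD³h_f))]
√(gD⁵h_f/L) = √(9.81·0.334⁵·3.61/1080) = 0.01167
ε/(3.7D) = 1.94×10^-4; √(3.17ν²L/(gD³h_f)) = 5.04×10^-5
Q = -0.965·0.01167·ln(2.446×10^-4) = 0.09369 m³/s
Check: V = 1.07 m/s, Re = 3.61×10^5, f = 0.01929, h_f = 3.64 m ≈ 3.61 m ✓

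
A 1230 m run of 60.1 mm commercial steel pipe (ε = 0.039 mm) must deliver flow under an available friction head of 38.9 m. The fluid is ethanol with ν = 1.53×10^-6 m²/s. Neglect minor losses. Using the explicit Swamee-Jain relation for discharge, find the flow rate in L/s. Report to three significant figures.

Swamee-Jain (Type II): Q = -0.965·√(gD⁵h_f/L)·ln[ε/(3.7D) + √(3.17ν²L/(gD³h_f))]
√(gD⁵h_f/L) = √(9.81·0.0601⁵·38.9/1230) = 4.932×10^-4
ε/(3.7D) = 1.75×10^-4; √(3.17ν²L/(gD³h_f)) = 3.32×10^-4
Q = -0.965·4.932×10^-4·ln(5.073×10^-4) = 0.003611 m³/s
Check: V = 1.27 m/s, Re = 5.00×10^4, f = 0.02311, h_f = 39.1 m ≈ 38.9 m ✓

Q ≈ 3.61 L/s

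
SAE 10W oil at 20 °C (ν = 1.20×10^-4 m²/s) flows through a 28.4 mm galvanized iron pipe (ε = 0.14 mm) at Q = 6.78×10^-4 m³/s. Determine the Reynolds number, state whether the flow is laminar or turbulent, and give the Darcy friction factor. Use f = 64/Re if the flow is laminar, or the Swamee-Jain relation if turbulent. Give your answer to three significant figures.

Re ≈ 253; laminar; f = 64/Re ≈ 0.253

V = 4Q/(πD²) = 1.070 m/s
Re = VD/ν = 1.070·0.0284/1.20×10^-4 = 253
Re < 2300 → laminar → f = 64/Re = 0.2527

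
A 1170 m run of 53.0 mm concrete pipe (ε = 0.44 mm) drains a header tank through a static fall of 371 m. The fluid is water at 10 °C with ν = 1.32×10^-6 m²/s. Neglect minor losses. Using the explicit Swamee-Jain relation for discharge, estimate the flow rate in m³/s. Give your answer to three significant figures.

Q ≈ 0.00666 m³/s

Swamee-Jain (Type II): Q = -0.965·√(gD⁵h_f/L)·ln[ε/(3.7D) + √(3.17ν²L/(gD³h_f))]
√(gD⁵h_f/L) = √(9.81·0.0530⁵·371/1170) = 0.001141
ε/(3.7D) = 0.00224; √(3.17ν²L/(gD³h_f)) = 1.09×10^-4
Q = -0.965·0.001141·ln(0.002353) = 0.006661 m³/s
Check: V = 3.02 m/s, Re = 1.21×10^5, f = 0.03641, h_f = 373 m ≈ 371 m ✓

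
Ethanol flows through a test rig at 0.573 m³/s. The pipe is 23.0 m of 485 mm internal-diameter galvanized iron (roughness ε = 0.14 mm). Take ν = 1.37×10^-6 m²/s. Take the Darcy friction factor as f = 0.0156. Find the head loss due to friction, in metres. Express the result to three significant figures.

h_f ≈ 0.363 m

V = 4Q/(πD²) = 4·0.573/(π·0.485²) = 3.102 m/s
h_f = f(L/D)V²/(2g) = 0.01560·(23.0/0.485)·3.102²/(2·9.81) = 0.3627 m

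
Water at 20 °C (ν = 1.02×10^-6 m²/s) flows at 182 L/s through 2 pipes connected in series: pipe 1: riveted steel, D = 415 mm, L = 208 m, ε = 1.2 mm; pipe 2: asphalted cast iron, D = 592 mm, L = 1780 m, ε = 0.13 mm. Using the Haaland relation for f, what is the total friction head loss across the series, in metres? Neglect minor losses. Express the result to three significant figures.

Pipe 1: V = 1.346 m/s, Re = 5.47×10^5, ε/D = 0.00289, f = 0.02618, h_1 = f(L/D)V²/2g = 1.211 m
Pipe 2: V = 0.6612 m/s, Re = 3.84×10^5, ε/D = 2.20×10^-4, f = 0.01582, h_2 = f(L/D)V²/2g = 1.060 m
Series → Q common, losses add: H = Σh = 2.271 m

H ≈ 2.27 m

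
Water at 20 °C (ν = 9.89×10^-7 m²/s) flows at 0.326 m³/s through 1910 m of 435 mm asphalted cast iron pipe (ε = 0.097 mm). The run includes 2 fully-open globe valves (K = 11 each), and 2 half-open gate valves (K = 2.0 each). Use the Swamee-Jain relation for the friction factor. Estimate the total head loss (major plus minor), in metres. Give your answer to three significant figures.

H_L ≈ 22.6 m

V = 4Q/(πD²) = 2.194 m/s; V²/2g = 0.2452 m
Re = 9.65×10^5, ε/D = 2.23×10^-4 → f = 0.01504 (Swamee-Jain)
Major: h_f = f(L/D)·V²/2g = 0.01504·4391·0.2452 = 16.20 m
Minor: ΣK = 26.0; h_m = ΣK·V²/2g = 6.376 m
Total H_L = 16.20 + 6.376 = 22.58 m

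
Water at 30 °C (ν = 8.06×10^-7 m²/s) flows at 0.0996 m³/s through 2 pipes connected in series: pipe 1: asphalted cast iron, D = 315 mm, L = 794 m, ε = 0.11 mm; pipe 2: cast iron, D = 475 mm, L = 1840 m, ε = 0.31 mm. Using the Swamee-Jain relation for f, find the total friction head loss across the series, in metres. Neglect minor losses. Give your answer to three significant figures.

Pipe 1: V = 1.278 m/s, Re = 4.99×10^5, ε/D = 3.49×10^-4, f = 0.01675, h_1 = f(L/D)V²/2g = 3.515 m
Pipe 2: V = 0.5621 m/s, Re = 3.31×10^5, ε/D = 6.53×10^-4, f = 0.01904, h_2 = f(L/D)V²/2g = 1.188 m
Series → Q common, losses add: H = Σh = 4.703 m

H ≈ 4.70 m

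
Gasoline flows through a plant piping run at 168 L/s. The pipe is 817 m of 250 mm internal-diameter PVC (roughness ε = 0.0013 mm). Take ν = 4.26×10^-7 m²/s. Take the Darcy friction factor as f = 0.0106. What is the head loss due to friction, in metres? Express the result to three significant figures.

h_f ≈ 20.7 m

V = 4Q/(πD²) = 4·0.168/(π·0.250²) = 3.422 m/s
h_f = f(L/D)V²/(2g) = 0.01060·(817/0.250)·3.422²/(2·9.81) = 20.68 m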